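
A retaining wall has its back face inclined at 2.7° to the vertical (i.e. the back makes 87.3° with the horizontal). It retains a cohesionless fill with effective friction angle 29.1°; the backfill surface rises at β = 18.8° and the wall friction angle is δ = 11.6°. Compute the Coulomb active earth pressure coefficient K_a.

0.453

K_a = sin²(α+φ) / [sin²α · sin(α−δ) · (1 + √{sin(φ+δ)sin(φ−β) / (sin(α−δ)sin(α+β))})²].
With α = 87.3°, φ = 29.1°, δ = 11.6°, β = 18.8°: K_a = 0.4527.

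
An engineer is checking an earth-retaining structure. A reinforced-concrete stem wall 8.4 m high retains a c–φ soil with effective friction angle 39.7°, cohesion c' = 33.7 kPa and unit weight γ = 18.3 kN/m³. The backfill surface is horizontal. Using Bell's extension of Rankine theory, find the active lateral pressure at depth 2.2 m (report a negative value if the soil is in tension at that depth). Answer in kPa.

K_a = (1 − sin φ)/(1 + sin φ) = 0.2204.
σ_a = K_a γ z − 2c√K_a = 0.2204×18.3×2.2 − 2×33.7×0.4695 = -22.77 kPa.

-22.8 kPa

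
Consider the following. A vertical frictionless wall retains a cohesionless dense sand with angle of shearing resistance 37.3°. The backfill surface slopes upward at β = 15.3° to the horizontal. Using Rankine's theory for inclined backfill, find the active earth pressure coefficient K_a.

K_a = cos β · (cos β − √(cos²β − cos²φ)) / (cos β + √(cos²β − cos²φ)).
cos β = 0.9646, cos φ = 0.7955, √(cos²β − cos²φ) = 0.5455.
K_a = 0.9646 × (0.9646 − 0.5455)/(0.9646 + 0.5455) = 0.2677.

0.268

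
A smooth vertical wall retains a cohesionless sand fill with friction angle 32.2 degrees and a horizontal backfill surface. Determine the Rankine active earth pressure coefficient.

0.305

K_a = tan²(45° − φ/2) = tan²(28.90°) = 0.3047.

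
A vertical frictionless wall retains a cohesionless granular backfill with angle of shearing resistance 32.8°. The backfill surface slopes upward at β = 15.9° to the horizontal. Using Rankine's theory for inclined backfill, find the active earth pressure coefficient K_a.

0.333

K_a = cos β · (cos β − √(cos²β − cos²φ)) / (cos β + √(cos²β − cos²φ)).
cos β = 0.9617, cos φ = 0.8406, √(cos²β − cos²φ) = 0.4673.
K_a = 0.9617 × (0.9617 − 0.4673)/(0.9617 + 0.4673) = 0.3327.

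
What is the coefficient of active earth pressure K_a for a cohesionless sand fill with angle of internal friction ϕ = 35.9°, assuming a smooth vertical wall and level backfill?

0.261

K_a = tan²(45° − φ/2) = tan²(27.05°) = 0.2607.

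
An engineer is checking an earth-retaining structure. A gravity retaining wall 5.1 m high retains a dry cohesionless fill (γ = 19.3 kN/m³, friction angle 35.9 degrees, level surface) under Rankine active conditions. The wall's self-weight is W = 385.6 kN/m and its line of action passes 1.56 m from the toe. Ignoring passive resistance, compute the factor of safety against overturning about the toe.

5.41

K_a = tan²(45° − 35.9°/2) = 0.2607.
P_a = ½K_aγH² = 0.5×0.2607×19.3×5.1² = 65.44 kN/m, acting at H/3 = 1.700 m above the base.
Overturning moment M_o = P_a × H/3 = 65.44 × 1.700 = 111.3.
Resisting moment M_r = W × 1.56 = 385.6 × 1.56 = 601.5.
FS_overturning = M_r/M_o = 601.5/111.3 = 5.407.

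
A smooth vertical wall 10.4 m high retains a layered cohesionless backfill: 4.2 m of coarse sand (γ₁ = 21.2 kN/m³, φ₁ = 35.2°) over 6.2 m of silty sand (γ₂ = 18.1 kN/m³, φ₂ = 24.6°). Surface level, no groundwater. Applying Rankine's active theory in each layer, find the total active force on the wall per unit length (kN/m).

421 kN/m

K_a1 = tan²(45°−35.2°/2) = 0.2687; K_a2 = tan²(45°−24.6°/2) = 0.4121.
Layer 1: σ at base = K_a1 γ₁ h₁ = 23.92 kPa; P₁ = ½×23.92×4.2 = 50.24.
Layer 2: σ_v at top = γ₁h₁ = 89.04; σ_h top = K_a2×89.04 = 36.70; σ_h base = K_a2×(89.04+18.1×6.2) = 82.95.
P₂ = ½(36.70+82.95)×6.2 = 370.9. Total P_a = 50.24+370.9 = 421.1 kN/m.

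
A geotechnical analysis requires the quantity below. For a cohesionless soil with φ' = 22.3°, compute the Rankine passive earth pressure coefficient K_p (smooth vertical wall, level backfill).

K_p = (1 + sin φ)/(1 − sin φ) = tan²(45° + 22.3°/2) = 2.223.

2.22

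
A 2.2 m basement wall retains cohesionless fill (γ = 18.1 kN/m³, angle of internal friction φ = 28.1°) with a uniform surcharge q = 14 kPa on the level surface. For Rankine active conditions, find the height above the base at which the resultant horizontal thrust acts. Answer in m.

K_a = 0.3596.
Triangular part P₁ = ½K_aγH² = 15.75 at H/3 = 0.7333 m; rectangular part P₂ = K_a q H = 11.08 at H/2 = 1.100 m.
ȳ = (P₁·0.7333 + P₂·1.100)/(P₁+P₂) = 0.8847 m.

0.885 m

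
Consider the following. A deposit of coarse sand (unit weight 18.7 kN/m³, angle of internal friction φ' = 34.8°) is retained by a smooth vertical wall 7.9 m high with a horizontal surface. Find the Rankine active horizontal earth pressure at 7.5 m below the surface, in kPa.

K_a = (1 − sin φ)/(1 + sin φ) = 0.2733.
σ_h = K_a γ z = 0.2733 × 18.7 × 7.5 = 38.33 kPa.

38.3 kPa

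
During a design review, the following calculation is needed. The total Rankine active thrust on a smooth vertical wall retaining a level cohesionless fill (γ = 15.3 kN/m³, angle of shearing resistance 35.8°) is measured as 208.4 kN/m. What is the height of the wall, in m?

10.2 m

K_a = 0.2619. P_a = ½ K_a γ H² ⇒ H = √(2P_a/(K_a γ)).
H = √(2×208.4/(0.2619×15.3)) = 10.20 m.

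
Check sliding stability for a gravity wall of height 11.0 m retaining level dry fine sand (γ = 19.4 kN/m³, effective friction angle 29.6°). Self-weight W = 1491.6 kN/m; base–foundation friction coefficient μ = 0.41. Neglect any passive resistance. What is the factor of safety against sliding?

1.54

K_a = tan²(45° − 29.6°/2) = 0.3387.
P_a = ½K_aγH² = 0.5×0.3387×19.4×11.0² = 397.6 kN/m, acting at H/3 = 3.667 m above the base.
FS_sliding = μW / P_a = 0.41×1491.6 / 397.6 = 1.538.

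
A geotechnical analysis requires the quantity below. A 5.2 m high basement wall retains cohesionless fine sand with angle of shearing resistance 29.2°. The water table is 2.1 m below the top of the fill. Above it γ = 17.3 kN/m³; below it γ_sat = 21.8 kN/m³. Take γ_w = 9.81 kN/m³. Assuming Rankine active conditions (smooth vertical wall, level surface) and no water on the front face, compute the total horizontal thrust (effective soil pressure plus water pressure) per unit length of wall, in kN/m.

K_a = tan²(45° − φ/2) = 0.3442.
γ' = 21.8 − 9.81 = 11.99 kN/m³. Depth below WT = 3.1 m.
σ'_h at WT = K_a γ d_w = 12.51 kPa; at base = 12.51 + K_a γ' × 3.1 = 25.30 kPa.
P₁ (0–2.1 m) = ½×12.51×2.1 = 13.13. P₂ (2.1–5.2 m) = ½(12.51+25.30)×3.1 = 58.60.
P_w = ½ γ_w h₂² = 0.5×9.81×3.1² = 47.14. Total = 13.13+58.60+47.14 = 118.9 kN/m.

119 kN/m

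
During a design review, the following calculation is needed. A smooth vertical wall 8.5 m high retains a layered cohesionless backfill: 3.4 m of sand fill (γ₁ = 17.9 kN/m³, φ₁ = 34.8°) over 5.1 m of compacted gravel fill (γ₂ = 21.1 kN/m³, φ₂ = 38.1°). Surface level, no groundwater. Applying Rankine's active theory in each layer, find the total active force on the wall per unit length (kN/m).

K_a1 = tan²(45°−34.8°/2) = 0.2733; K_a2 = tan²(45°−38.1°/2) = 0.2368.
Layer 1: σ at base = K_a1 γ₁ h₁ = 16.63 kPa; P₁ = ½×16.63×3.4 = 28.28.
Layer 2: σ_v at top = γ₁h₁ = 60.86; σ_h top = K_a2×60.86 = 14.41; σ_h base = K_a2×(60.86+21.1×5.1) = 39.90.
P₂ = ½(14.41+39.90)×5.1 = 138.5. Total P_a = 28.28+138.5 = 166.8 kN/m.

167 kN/m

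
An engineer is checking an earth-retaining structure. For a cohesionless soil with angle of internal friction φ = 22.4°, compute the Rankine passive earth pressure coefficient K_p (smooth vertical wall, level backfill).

2.23

K_p = (1 + sin φ)/(1 − sin φ) = tan²(45° + 22.4°/2) = 2.231.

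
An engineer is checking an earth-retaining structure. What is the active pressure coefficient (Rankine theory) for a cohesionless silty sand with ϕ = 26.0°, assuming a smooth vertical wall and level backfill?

0.390

K_a = tan²(45° − φ/2) = tan²(32.00°) = 0.3905.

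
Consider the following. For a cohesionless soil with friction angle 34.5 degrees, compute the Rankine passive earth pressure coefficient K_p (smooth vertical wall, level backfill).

3.61

K_p = (1 + sin φ)/(1 − sin φ) = tan²(45° + 34.5°/2) = 3.613.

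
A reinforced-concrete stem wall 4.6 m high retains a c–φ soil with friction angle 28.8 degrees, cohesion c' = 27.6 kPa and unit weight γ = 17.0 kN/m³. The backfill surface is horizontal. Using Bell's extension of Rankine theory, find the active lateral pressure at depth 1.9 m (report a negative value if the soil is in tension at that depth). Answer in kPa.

K_a = (1 − sin φ)/(1 + sin φ) = 0.3498.
σ_a = K_a γ z − 2c√K_a = 0.3498×17.0×1.9 − 2×27.6×0.5914 = -21.35 kPa.

-21.3 kPa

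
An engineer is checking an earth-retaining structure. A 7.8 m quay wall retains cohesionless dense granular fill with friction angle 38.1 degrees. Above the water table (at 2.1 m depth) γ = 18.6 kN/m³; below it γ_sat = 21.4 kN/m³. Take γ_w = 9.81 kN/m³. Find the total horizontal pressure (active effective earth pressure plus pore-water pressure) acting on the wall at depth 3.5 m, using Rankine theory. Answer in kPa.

K_a = (1 − sin φ)/(1 + sin φ) = 0.2368.
γ' = 21.4 − 9.81 = 11.59 kN/m³.
Effective vertical stress at 3.5 m: σ'_v = 18.6×2.1 + 11.59×1.40 = 55.29 kPa.
σ'_h = K_a σ'_v = 0.2368 × 55.29 = 13.09 kPa; u = γ_w × 1.40 = 13.73 kPa.
Total σ_h = 13.09 + 13.73 = 26.83 kPa.

26.8 kPa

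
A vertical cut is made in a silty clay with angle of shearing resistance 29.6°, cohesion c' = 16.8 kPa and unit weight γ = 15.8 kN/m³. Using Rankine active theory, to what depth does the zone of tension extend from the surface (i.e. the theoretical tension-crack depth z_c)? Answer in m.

K_a = tan²(45° − 29.6°/2) = 0.3387; √K_a = 0.5820.
The active pressure is zero where K_a γ z = 2c√K_a, so z_c = 2c/(γ√K_a) = 2×16.8/(15.8×0.5820) = 3.654 m.

3.65 m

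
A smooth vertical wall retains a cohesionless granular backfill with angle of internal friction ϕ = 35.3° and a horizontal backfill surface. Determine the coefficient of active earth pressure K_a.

K_a = tan²(45° − φ/2) = tan²(27.35°) = 0.2675.

0.268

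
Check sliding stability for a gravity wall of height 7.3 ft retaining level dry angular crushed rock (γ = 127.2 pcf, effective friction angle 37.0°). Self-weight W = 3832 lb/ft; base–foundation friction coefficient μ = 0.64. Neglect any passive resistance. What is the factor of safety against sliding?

2.91

K_a = tan²(45° − 37.0°/2) = 0.2486.
P_a = ½K_aγH² = 0.5×0.2486×127.2×7.3² = 842.5 lb/ft, acting at H/3 = 2.433 ft above the base.
FS_sliding = μW / P_a = 0.64×3832 / 842.5 = 2.911.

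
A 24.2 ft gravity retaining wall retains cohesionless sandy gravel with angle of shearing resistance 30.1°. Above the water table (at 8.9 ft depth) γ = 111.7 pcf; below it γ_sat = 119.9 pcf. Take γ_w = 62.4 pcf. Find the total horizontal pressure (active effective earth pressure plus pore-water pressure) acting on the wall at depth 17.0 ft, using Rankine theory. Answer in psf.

K_a = (1 − sin φ)/(1 + sin φ) = 0.3320.
γ' = 119.9 − 62.4 = 57.50 pcf.
Effective vertical stress at 17.0 ft: σ'_v = 111.7×8.9 + 57.50×8.10 = 1460 psf.
σ'_h = K_a σ'_v = 0.3320 × 1460 = 484.7 psf; u = γ_w × 8.10 = 505.4 psf.
Total σ_h = 484.7 + 505.4 = 990.1 psf.

990 psf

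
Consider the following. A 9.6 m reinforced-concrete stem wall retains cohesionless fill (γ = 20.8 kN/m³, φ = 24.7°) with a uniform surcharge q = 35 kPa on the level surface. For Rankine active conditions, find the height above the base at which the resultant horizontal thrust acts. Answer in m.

K_a = 0.4106.
Triangular part P₁ = ½K_aγH² = 393.5 at H/3 = 3.200 m; rectangular part P₂ = K_a q H = 138.0 at H/2 = 4.800 m.
ȳ = (P₁·3.200 + P₂·4.800)/(P₁+P₂) = 3.615 m.

3.62 m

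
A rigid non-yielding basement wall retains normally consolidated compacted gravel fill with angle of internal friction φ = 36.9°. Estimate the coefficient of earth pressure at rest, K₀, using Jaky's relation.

K₀ = 1 − sin φ' = 1 − sin 36.9° = 0.3996.

0.400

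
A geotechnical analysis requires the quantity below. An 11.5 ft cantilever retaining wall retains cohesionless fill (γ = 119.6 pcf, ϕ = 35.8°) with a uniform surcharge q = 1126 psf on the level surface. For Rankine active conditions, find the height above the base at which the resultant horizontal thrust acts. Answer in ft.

5.02 ft

K_a = 0.2619.
Triangular part P₁ = ½K_aγH² = 2071 at H/3 = 3.833 ft; rectangular part P₂ = K_a q H = 3391 at H/2 = 5.750 ft.
ȳ = (P₁·3.833 + P₂·5.750)/(P₁+P₂) = 5.023 ft.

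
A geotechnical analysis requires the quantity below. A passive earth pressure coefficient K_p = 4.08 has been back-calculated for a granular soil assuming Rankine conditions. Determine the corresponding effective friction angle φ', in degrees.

K_p = (1+sin φ)/(1−sin φ) ⇒ sin φ = (K_p − 1)/(K_p + 1) = 0.6063.
φ = arcsin(0.6063) = 37.32°.

37.3°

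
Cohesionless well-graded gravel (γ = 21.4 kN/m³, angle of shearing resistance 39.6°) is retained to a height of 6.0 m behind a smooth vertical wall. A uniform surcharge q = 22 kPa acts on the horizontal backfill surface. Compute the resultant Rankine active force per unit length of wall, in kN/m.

K_a = tan²(45° − φ/2) = 0.2214.
Soil triangle: ½ K_a γ H² = 0.5×0.2214×21.4×6.0² = 85.30 kN/m.
Surcharge rectangle: K_a q H = 0.2214×22×6.0 = 29.23 kN/m.
Total = 85.30 + 29.23 = 114.5 kN/m.

115 kN/m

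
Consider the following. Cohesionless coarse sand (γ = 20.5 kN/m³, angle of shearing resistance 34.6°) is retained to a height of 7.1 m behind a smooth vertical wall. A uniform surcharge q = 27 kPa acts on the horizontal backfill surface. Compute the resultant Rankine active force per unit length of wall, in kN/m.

K_a = tan²(45° − φ/2) = 0.2756.
Soil triangle: ½ K_a γ H² = 0.5×0.2756×20.5×7.1² = 142.4 kN/m.
Surcharge rectangle: K_a q H = 0.2756×27×7.1 = 52.84 kN/m.
Total = 142.4 + 52.84 = 195.3 kN/m.

195 kN/m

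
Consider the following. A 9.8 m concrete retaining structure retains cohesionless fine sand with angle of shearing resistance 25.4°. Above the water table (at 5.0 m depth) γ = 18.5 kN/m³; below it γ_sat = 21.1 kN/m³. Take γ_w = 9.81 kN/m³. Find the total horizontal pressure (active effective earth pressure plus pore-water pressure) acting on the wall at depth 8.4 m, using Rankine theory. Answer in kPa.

K_a = (1 − sin φ)/(1 + sin φ) = 0.3996.
γ' = 21.1 − 9.81 = 11.29 kN/m³.
Effective vertical stress at 8.4 m: σ'_v = 18.5×5.0 + 11.29×3.40 = 130.9 kPa.
σ'_h = K_a σ'_v = 0.3996 × 130.9 = 52.31 kPa; u = γ_w × 3.40 = 33.35 kPa.
Total σ_h = 52.31 + 33.35 = 85.66 kPa.

85.7 kPa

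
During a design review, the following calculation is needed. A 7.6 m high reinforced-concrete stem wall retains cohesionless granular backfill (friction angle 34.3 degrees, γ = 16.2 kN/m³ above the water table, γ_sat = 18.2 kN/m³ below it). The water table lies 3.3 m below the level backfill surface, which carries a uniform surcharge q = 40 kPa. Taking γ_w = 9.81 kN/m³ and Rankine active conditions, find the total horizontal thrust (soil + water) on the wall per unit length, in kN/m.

286 kN/m

K_a = tan²(45° − φ/2) = 0.2792.
γ' = 18.2 − 9.81 = 8.390 kN/m³. h₂ = H − d_w = 4.3 m.
σ'_h: at surface K_a·q = 11.17; at WT K_a(q+γd_w) = 26.09; at base K_a(q+γd_w+γ'h₂) = 36.16 kPa.
P₁ = ½(11.17+26.09)×3.3 = 61.47; P₂ = ½(26.09+36.16)×4.3 = 133.8; P_w = ½γ_w h₂² = 90.69.
Total = 61.47+133.8+90.69 = 286.0 kN/m.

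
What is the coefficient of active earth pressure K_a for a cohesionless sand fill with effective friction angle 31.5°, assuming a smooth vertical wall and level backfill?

0.314

K_a = (1 − sin φ)/(1 + sin φ) = (1 − sin 31.5°)/(1 + sin 31.5°) = 0.3136.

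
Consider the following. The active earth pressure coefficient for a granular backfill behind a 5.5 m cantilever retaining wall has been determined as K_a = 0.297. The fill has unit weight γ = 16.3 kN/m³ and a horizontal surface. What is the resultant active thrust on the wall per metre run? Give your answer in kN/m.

P = ½ K_a γ H² = 0.5 × 0.297 × 16.3 × 5.5² = 73.22 kN/m.

73.2 kN/m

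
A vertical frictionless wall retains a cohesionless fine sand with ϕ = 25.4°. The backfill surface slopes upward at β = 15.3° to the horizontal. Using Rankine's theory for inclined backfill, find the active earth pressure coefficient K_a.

K_a = cos β · (cos β − √(cos²β − cos²φ)) / (cos β + √(cos²β − cos²φ)).
cos β = 0.9646, cos φ = 0.9033, √(cos²β − cos²φ) = 0.3382.
K_a = 0.9646 × (0.9646 − 0.3382)/(0.9646 + 0.3382) = 0.4638.

0.464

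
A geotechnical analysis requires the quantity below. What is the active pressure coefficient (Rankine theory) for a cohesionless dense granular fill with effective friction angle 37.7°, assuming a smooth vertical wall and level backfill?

K_a = tan²(45° − φ/2) = tan²(26.15°) = 0.2411.

0.241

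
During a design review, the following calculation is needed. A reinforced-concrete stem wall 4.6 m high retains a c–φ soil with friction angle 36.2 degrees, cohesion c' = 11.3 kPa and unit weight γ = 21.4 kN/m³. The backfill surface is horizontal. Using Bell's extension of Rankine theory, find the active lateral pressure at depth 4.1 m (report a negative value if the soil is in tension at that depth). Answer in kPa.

11.1 kPa

K_a = (1 − sin φ)/(1 + sin φ) = 0.2574.
σ_a = K_a γ z − 2c√K_a = 0.2574×21.4×4.1 − 2×11.3×0.5073 = 11.12 kPa.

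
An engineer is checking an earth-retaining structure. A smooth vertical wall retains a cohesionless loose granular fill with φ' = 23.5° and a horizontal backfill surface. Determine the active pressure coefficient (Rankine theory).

K_a = (1 − sin φ)/(1 + sin φ) = (1 − sin 23.5°)/(1 + sin 23.5°) = 0.4298.

0.430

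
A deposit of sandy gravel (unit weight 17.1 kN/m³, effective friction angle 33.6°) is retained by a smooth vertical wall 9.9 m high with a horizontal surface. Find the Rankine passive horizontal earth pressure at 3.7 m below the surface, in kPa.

220 kPa

K_p = (1 + sin φ)/(1 − sin φ) = 3.478.
σ_h = K_p γ z = 3.478 × 17.1 × 3.7 = 220.1 kPa.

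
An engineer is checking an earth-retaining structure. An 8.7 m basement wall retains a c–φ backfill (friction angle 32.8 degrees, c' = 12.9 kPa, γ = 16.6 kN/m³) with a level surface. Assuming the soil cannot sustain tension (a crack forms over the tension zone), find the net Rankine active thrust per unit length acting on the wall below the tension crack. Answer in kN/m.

K_a = 0.2973; √K_a = 0.5452.
Tension-crack depth z_c = 2c/(γ√K_a) = 2×12.9/(16.6×0.5452) = 2.851 m.
σ_a at base = K_a γ H − 2c√K_a = 0.2973×16.6×8.7 − 2×12.9×0.5452 = 28.86 kPa.
P_a = ½ × 28.86 × (H − z_c) = 0.5×28.86×5.849 = 84.42 kN/m.

84.4 kN/m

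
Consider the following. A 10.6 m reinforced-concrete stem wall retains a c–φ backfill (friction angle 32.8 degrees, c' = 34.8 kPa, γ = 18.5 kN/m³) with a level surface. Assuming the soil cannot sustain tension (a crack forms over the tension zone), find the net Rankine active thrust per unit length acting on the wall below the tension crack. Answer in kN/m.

37.6 kN/m

K_a = 0.2973; √K_a = 0.5452.
Tension-crack depth z_c = 2c/(γ√K_a) = 2×34.8/(18.5×0.5452) = 6.900 m.
σ_a at base = K_a γ H − 2c√K_a = 0.2973×18.5×10.6 − 2×34.8×0.5452 = 20.35 kPa.
P_a = ½ × 20.35 × (H − z_c) = 0.5×20.35×3.700 = 37.64 kN/m.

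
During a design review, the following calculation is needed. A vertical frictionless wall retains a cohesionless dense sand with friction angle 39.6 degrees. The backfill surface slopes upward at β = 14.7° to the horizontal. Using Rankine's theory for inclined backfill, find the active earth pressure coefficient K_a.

K_a = cos β · (cos β − √(cos²β − cos²φ)) / (cos β + √(cos²β − cos²φ)).
cos β = 0.9673, cos φ = 0.7705, √(cos²β − cos²φ) = 0.5847.
K_a = 0.9673 × (0.9673 − 0.5847)/(0.9673 + 0.5847) = 0.2384.

0.238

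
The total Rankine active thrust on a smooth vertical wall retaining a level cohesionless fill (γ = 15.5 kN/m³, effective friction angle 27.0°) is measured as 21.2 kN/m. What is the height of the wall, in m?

K_a = 0.3755. P_a = ½ K_a γ H² ⇒ H = √(2P_a/(K_a γ)).
H = √(2×21.2/(0.3755×15.5)) = 2.699 m.

2.70 m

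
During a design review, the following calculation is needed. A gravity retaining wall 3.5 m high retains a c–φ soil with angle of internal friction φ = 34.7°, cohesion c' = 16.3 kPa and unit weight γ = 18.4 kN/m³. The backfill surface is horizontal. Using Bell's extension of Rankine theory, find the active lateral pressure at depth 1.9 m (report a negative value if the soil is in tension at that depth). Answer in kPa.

-7.48 kPa

K_a = (1 − sin φ)/(1 + sin φ) = 0.2745.
σ_a = K_a γ z − 2c√K_a = 0.2745×18.4×1.9 − 2×16.3×0.5239 = -7.484 kPa.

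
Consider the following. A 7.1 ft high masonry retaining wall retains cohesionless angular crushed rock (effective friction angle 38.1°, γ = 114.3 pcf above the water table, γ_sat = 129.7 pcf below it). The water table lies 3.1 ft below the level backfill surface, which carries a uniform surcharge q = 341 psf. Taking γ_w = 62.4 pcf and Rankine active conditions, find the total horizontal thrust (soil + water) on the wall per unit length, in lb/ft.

1670 lb/ft

K_a = tan²(45° − φ/2) = 0.2368.
γ' = 129.7 − 62.4 = 67.30 pcf. h₂ = H − d_w = 4.0 ft.
σ'_h: at surface K_a·q = 80.76; at WT K_a(q+γd_w) = 164.7; at base K_a(q+γd_w+γ'h₂) = 228.4 psf.
P₁ = ½(80.76+164.7)×3.1 = 380.4; P₂ = ½(164.7+228.4)×4.0 = 786.2; P_w = ½γ_w h₂² = 499.2.
Total = 380.4+786.2+499.2 = 1666 lb/ft.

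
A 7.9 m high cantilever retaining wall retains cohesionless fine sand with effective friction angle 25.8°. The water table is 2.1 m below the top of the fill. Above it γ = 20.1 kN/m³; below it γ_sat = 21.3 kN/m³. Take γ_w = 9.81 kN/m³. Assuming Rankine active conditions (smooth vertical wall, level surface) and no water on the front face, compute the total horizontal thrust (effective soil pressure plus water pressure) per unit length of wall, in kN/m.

K_a = tan²(45° − φ/2) = 0.3935.
γ' = 21.3 − 9.81 = 11.49 kN/m³. Depth below WT = 5.8 m.
σ'_h at WT = K_a γ d_w = 16.61 kPa; at base = 16.61 + K_a γ' × 5.8 = 42.83 kPa.
P₁ (0–2.1 m) = ½×16.61×2.1 = 17.44. P₂ (2.1–7.9 m) = ½(16.61+42.83)×5.8 = 172.4.
P_w = ½ γ_w h₂² = 0.5×9.81×5.8² = 165.0. Total = 17.44+172.4+165.0 = 354.8 kN/m.

355 kN/m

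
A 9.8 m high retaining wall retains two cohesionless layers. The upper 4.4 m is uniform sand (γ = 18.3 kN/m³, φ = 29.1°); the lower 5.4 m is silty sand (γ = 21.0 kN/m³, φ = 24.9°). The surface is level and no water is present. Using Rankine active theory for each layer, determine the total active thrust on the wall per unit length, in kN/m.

K_a1 = tan²(45°−29.1°/2) = 0.3456; K_a2 = tan²(45°−24.9°/2) = 0.4074.
Layer 1: σ at base = K_a1 γ₁ h₁ = 27.83 kPa; P₁ = ½×27.83×4.4 = 61.22.
Layer 2: σ_v at top = γ₁h₁ = 80.52; σ_h top = K_a2×80.52 = 32.81; σ_h base = K_a2×(80.52+21.0×5.4) = 79.01.
P₂ = ½(32.81+79.01)×5.4 = 301.9. Total P_a = 61.22+301.9 = 363.1 kN/m.

363 kN/m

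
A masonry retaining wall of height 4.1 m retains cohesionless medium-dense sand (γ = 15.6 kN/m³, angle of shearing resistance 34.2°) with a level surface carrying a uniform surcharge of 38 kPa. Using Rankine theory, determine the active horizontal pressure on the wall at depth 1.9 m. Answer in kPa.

K_a = (1 − sin φ)/(1 + sin φ) = 0.2803.
σ_v = γz + q = 15.6 × 1.9 + 38 = 67.64 kPa.
σ_h = K_a σ_v = 0.2803 × 67.64 = 18.96 kPa.

19.0 kPa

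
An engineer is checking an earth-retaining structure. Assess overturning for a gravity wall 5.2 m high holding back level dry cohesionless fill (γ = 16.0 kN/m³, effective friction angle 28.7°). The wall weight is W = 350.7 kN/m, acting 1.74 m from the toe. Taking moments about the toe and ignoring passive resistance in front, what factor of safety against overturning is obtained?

4.63

K_a = tan²(45° − 28.7°/2) = 0.3511.
P_a = ½K_aγH² = 0.5×0.3511×16.0×5.2² = 75.96 kN/m, acting at H/3 = 1.733 m above the base.
Overturning moment M_o = P_a × H/3 = 75.96 × 1.733 = 131.7.
Resisting moment M_r = W × 1.74 = 350.7 × 1.74 = 610.2.
FS_overturning = M_r/M_o = 610.2/131.7 = 4.635.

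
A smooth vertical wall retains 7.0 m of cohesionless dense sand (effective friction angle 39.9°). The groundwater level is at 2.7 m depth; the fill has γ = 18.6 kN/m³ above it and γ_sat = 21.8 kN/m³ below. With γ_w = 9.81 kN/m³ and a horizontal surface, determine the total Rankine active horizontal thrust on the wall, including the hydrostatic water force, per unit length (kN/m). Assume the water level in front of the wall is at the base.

177 kN/m

K_a = tan²(45° − φ/2) = 0.2184.
γ' = 21.8 − 9.81 = 11.99 kN/m³. Depth below WT = 4.3 m.
σ'_h at WT = K_a γ d_w = 10.97 kPa; at base = 10.97 + K_a γ' × 4.3 = 22.23 kPa.
P₁ (0–2.7 m) = ½×10.97×2.7 = 14.81. P₂ (2.7–7.0 m) = ½(10.97+22.23)×4.3 = 71.38.
P_w = ½ γ_w h₂² = 0.5×9.81×4.3² = 90.69. Total = 14.81+71.38+90.69 = 176.9 kN/m.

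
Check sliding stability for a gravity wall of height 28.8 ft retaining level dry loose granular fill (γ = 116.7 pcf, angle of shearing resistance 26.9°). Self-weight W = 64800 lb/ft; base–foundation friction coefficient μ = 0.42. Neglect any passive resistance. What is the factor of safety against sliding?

1.49

K_a = tan²(45° − 26.9°/2) = 0.3770.
P_a = ½K_aγH² = 0.5×0.3770×116.7×28.8² = 18250 lb/ft, acting at H/3 = 9.600 ft above the base.
FS_sliding = μW / P_a = 0.42×64800 / 18250 = 1.492.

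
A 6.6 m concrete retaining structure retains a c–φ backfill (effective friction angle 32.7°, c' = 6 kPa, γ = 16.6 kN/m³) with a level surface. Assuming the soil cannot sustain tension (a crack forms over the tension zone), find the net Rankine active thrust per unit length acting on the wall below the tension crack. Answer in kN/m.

K_a = 0.2985; √K_a = 0.5464.
Tension-crack depth z_c = 2c/(γ√K_a) = 2×6/(16.6×0.5464) = 1.323 m.
σ_a at base = K_a γ H − 2c√K_a = 0.2985×16.6×6.6 − 2×6×0.5464 = 26.15 kPa.
P_a = ½ × 26.15 × (H − z_c) = 0.5×26.15×5.277 = 68.99 kN/m.

69.0 kN/m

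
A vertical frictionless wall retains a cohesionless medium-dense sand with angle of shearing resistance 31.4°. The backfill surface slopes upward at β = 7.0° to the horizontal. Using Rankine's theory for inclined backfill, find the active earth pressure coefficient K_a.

K_a = cos β · (cos β − √(cos²β − cos²φ)) / (cos β + √(cos²β − cos²φ)).
cos β = 0.9925, cos φ = 0.8536, √(cos²β − cos²φ) = 0.5066.
K_a = 0.9925 × (0.9925 − 0.5066)/(0.9925 + 0.5066) = 0.3218.

0.322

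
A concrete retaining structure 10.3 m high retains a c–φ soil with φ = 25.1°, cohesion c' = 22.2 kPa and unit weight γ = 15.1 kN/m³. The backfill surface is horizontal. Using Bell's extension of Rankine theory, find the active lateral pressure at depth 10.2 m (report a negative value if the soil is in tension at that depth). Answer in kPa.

34.0 kPa

K_a = (1 − sin φ)/(1 + sin φ) = 0.4043.
σ_a = K_a γ z − 2c√K_a = 0.4043×15.1×10.2 − 2×22.2×0.6358 = 34.04 kPa.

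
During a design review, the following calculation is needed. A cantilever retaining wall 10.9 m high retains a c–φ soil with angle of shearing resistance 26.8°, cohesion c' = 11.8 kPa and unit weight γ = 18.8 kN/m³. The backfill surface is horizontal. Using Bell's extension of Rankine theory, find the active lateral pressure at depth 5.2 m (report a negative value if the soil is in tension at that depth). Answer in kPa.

K_a = (1 − sin φ)/(1 + sin φ) = 0.3785.
σ_a = K_a γ z − 2c√K_a = 0.3785×18.8×5.2 − 2×11.8×0.6152 = 22.48 kPa.

22.5 kPa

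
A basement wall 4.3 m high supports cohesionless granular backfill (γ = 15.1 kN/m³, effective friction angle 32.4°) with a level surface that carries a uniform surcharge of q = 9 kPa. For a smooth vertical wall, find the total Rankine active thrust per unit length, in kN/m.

53.9 kN/m

K_a = tan²(45° − φ/2) = 0.3022.
Soil triangle: ½ K_a γ H² = 0.5×0.3022×15.1×4.3² = 42.19 kN/m.
Surcharge rectangle: K_a q H = 0.3022×9×4.3 = 11.70 kN/m.
Total = 42.19 + 11.70 = 53.89 kN/m.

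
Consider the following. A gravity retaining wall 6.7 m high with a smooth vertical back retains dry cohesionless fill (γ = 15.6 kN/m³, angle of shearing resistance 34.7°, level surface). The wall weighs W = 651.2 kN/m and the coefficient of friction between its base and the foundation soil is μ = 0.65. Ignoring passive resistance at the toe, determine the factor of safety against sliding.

4.40

K_a = tan²(45° − 34.7°/2) = 0.2745.
P_a = ½K_aγH² = 0.5×0.2745×15.6×6.7² = 96.10 kN/m, acting at H/3 = 2.233 m above the base.
FS_sliding = μW / P_a = 0.65×651.2 / 96.10 = 4.404.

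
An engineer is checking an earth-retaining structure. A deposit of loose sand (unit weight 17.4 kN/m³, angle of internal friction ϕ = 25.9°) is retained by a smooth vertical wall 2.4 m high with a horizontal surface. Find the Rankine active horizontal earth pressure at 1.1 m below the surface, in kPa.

7.50 kPa

K_a = (1 − sin φ)/(1 + sin φ) = 0.3920.
σ_h = K_a γ z = 0.3920 × 17.4 × 1.1 = 7.503 kPa.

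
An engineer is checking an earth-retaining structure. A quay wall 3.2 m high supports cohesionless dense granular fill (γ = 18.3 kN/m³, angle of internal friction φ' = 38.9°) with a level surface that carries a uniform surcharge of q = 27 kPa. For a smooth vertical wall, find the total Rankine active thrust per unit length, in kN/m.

41.2 kN/m

K_a = tan²(45° − φ/2) = 0.2285.
Soil triangle: ½ K_a γ H² = 0.5×0.2285×18.3×3.2² = 21.41 kN/m.
Surcharge rectangle: K_a q H = 0.2285×27×3.2 = 19.74 kN/m.
Total = 21.41 + 19.74 = 41.16 kN/m.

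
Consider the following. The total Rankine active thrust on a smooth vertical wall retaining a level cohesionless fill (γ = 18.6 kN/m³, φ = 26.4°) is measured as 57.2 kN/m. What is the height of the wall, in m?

K_a = 0.3844. P_a = ½ K_a γ H² ⇒ H = √(2P_a/(K_a γ)).
H = √(2×57.2/(0.3844×18.6)) = 4.000 m.

4.00 m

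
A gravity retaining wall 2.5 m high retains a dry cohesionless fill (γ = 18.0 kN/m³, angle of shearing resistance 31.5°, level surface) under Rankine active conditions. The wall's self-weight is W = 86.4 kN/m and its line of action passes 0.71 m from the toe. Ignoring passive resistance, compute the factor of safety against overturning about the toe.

4.17

K_a = tan²(45° − 31.5°/2) = 0.3136.
P_a = ½K_aγH² = 0.5×0.3136×18.0×2.5² = 17.64 kN/m, acting at H/3 = 0.8333 m above the base.
Overturning moment M_o = P_a × H/3 = 17.64 × 0.8333 = 14.70.
Resisting moment M_r = W × 0.71 = 86.4 × 0.71 = 61.34.
FS_overturning = M_r/M_o = 61.34/14.70 = 4.173.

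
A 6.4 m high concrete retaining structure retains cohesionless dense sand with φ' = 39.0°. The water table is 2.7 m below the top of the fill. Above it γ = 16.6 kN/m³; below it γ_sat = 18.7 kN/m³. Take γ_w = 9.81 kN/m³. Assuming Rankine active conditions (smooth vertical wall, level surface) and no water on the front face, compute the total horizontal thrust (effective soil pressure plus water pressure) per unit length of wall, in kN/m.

K_a = tan²(45° − φ/2) = 0.2275.
γ' = 18.7 − 9.81 = 8.890 kN/m³. Depth below WT = 3.7 m.
σ'_h at WT = K_a γ d_w = 10.20 kPa; at base = 10.20 + K_a γ' × 3.7 = 17.68 kPa.
P₁ (0–2.7 m) = ½×10.20×2.7 = 13.77. P₂ (2.7–6.4 m) = ½(10.20+17.68)×3.7 = 51.57.
P_w = ½ γ_w h₂² = 0.5×9.81×3.7² = 67.15. Total = 13.77+51.57+67.15 = 132.5 kN/m.

132 kN/m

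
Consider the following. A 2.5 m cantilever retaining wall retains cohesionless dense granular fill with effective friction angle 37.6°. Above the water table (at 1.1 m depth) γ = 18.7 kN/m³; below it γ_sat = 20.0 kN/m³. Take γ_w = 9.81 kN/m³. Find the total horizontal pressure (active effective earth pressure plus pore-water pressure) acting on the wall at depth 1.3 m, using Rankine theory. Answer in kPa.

7.44 kPa

K_a = (1 − sin φ)/(1 + sin φ) = 0.2421.
γ' = 20.0 − 9.81 = 10.19 kN/m³.
Effective vertical stress at 1.3 m: σ'_v = 18.7×1.1 + 10.19×0.200 = 22.61 kPa.
σ'_h = K_a σ'_v = 0.2421 × 22.61 = 5.474 kPa; u = γ_w × 0.200 = 1.962 kPa.
Total σ_h = 5.474 + 1.962 = 7.436 kPa.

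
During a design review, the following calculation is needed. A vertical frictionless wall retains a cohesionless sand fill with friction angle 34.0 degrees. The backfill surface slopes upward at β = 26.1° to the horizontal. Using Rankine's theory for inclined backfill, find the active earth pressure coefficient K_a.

0.399

K_a = cos β · (cos β − √(cos²β − cos²φ)) / (cos β + √(cos²β − cos²φ)).
cos β = 0.8980, cos φ = 0.8290, √(cos²β − cos²φ) = 0.3452.
K_a = 0.8980 × (0.8980 − 0.3452)/(0.8980 + 0.3452) = 0.3993.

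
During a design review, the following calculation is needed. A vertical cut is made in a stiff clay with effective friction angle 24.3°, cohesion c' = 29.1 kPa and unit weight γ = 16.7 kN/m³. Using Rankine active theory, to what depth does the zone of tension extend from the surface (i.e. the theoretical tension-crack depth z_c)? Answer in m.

K_a = tan²(45° − 24.3°/2) = 0.4169; √K_a = 0.6457.
The active pressure is zero where K_a γ z = 2c√K_a, so z_c = 2c/(γ√K_a) = 2×29.1/(16.7×0.6457) = 5.397 m.

5.40 m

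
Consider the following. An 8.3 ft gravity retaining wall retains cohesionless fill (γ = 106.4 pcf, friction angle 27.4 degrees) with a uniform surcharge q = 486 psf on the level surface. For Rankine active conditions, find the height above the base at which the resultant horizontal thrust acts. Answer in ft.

3.49 ft

K_a = 0.3697.
Triangular part P₁ = ½K_aγH² = 1355 at H/3 = 2.767 ft; rectangular part P₂ = K_a q H = 1491 at H/2 = 4.150 ft.
ȳ = (P₁·2.767 + P₂·4.150)/(P₁+P₂) = 3.491 ft.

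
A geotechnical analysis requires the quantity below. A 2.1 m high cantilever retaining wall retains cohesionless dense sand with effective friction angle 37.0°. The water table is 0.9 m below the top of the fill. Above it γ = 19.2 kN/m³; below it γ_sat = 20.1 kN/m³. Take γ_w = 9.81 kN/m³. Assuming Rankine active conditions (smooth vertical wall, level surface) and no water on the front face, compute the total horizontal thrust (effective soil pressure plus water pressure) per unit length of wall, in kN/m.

K_a = tan²(45° − φ/2) = 0.2486.
γ' = 20.1 − 9.81 = 10.29 kN/m³. Depth below WT = 1.2 m.
σ'_h at WT = K_a γ d_w = 4.296 kPa; at base = 4.296 + K_a γ' × 1.2 = 7.365 kPa.
P₁ (0–0.9 m) = ½×4.296×0.9 = 1.933. P₂ (0.9–2.1 m) = ½(4.296+7.365)×1.2 = 6.996.
P_w = ½ γ_w h₂² = 0.5×9.81×1.2² = 7.063. Total = 1.933+6.996+7.063 = 15.99 kN/m.

16.0 kN/m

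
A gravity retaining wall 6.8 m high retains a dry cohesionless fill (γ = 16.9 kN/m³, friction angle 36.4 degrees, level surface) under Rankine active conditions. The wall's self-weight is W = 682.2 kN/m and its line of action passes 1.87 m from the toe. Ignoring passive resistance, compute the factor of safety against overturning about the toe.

5.65

K_a = tan²(45° − 36.4°/2) = 0.2552.
P_a = ½K_aγH² = 0.5×0.2552×16.9×6.8² = 99.70 kN/m, acting at H/3 = 2.267 m above the base.
Overturning moment M_o = P_a × H/3 = 99.70 × 2.267 = 226.0.
Resisting moment M_r = W × 1.87 = 682.2 × 1.87 = 1276.
FS_overturning = M_r/M_o = 1276/226.0 = 5.645.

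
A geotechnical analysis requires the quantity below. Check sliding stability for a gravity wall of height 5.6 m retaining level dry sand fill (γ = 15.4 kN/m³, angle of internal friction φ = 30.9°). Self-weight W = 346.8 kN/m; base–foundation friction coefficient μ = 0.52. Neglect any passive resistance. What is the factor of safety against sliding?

2.32

K_a = tan²(45° − 30.9°/2) = 0.3214.
P_a = ½K_aγH² = 0.5×0.3214×15.4×5.6² = 77.61 kN/m, acting at H/3 = 1.867 m above the base.
FS_sliding = μW / P_a = 0.52×346.8 / 77.61 = 2.324.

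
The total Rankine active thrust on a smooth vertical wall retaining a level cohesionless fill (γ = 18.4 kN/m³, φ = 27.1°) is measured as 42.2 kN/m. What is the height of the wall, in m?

K_a = 0.3741. P_a = ½ K_a γ H² ⇒ H = √(2P_a/(K_a γ)).
H = √(2×42.2/(0.3741×18.4)) = 3.502 m.

3.50 m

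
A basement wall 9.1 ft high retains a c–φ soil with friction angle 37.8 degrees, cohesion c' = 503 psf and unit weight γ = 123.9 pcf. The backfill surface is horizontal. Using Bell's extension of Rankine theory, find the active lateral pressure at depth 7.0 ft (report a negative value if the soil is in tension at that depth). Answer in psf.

-285 psf

K_a = (1 − sin φ)/(1 + sin φ) = 0.2400.
σ_a = K_a γ z − 2c√K_a = 0.2400×123.9×7.0 − 2×503×0.4899 = -284.7 psf.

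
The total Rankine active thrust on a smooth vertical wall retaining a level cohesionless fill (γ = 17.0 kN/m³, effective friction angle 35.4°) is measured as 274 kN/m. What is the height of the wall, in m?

K_a = 0.2664. P_a = ½ K_a γ H² ⇒ H = √(2P_a/(K_a γ)).
H = √(2×274/(0.2664×17.0)) = 11.00 m.

11.0 m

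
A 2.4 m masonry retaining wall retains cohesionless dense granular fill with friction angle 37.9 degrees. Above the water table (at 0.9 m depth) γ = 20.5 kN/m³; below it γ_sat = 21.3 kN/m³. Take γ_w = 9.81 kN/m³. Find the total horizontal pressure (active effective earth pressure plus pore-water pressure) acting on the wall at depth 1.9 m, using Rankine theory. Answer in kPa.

K_a = (1 − sin φ)/(1 + sin φ) = 0.2389.
γ' = 21.3 − 9.81 = 11.49 kN/m³.
Effective vertical stress at 1.9 m: σ'_v = 20.5×0.9 + 11.49×1.000 = 29.94 kPa.
σ'_h = K_a σ'_v = 0.2389 × 29.94 = 7.154 kPa; u = γ_w × 1.000 = 9.810 kPa.
Total σ_h = 7.154 + 9.810 = 16.96 kPa.

17.0 kPa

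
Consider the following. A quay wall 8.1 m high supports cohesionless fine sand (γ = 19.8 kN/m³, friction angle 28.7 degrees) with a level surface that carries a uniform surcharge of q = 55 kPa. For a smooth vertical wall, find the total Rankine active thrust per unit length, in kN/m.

K_a = tan²(45° − φ/2) = 0.3511.
Soil triangle: ½ K_a γ H² = 0.5×0.3511×19.8×8.1² = 228.1 kN/m.
Surcharge rectangle: K_a q H = 0.3511×55×8.1 = 156.4 kN/m.
Total = 228.1 + 156.4 = 384.5 kN/m.

385 kN/m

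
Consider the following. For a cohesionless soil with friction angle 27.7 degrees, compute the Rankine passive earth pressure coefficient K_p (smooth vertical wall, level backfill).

2.74

K_p = (1 + sin φ)/(1 − sin φ) = tan²(45° + 27.7°/2) = 2.737.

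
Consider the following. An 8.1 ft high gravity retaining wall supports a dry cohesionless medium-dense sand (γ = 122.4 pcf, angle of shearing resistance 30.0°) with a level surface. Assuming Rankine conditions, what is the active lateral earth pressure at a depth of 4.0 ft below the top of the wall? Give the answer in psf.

163 psf

K_a = (1 − sin φ)/(1 + sin φ) = 0.3333.
σ_h = K_a γ z = 0.3333 × 122.4 × 4.0 = 163.2 psf.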